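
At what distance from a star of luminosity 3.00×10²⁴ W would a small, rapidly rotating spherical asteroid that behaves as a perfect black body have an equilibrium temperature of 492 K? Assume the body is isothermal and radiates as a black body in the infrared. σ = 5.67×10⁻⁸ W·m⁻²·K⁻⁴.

d ≈ 4.24×10⁹ m

For an isothermal black-emitting sphere, (1−a)S·πr² = σ·4πr²·T⁴ ⇒ S = 4σT⁴/(1−a).
S = 4·5.67×10⁻⁸·(492)⁴/1.00 = 13290 W/m².
Flux falls as S = L/(4πd²), so d = √(L/(4πS)) = √(3.00×10²⁴/(4π·13290)).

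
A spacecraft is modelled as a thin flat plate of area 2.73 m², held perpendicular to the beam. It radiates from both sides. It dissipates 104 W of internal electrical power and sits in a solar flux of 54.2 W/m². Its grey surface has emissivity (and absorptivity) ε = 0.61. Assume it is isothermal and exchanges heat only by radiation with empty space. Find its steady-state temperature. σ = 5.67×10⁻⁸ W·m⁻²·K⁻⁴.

T ≈ 179 K

At steady state, absorbed solar power + internal power = radiated power.
Absorbed: α·S·A_cross = 0.61·54.2·2.730 = 90.26 W (cross-section A).
Total input = 90.26 + 104 = 194.3 W.
Radiated: εσ·A_surf·T⁴ with A_surf = 2A = 5.460 m².
T⁴ = 194.3/(0.61·5.67×10⁻⁸·5.460) = 1.029×10⁹ K⁴.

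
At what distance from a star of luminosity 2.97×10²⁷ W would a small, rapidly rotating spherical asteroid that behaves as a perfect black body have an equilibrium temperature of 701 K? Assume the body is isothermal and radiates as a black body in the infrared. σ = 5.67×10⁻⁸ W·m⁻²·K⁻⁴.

d ≈ 6.57×10¹⁰ m

For an isothermal black-emitting sphere, (1−a)S·πr² = σ·4πr²·T⁴ ⇒ S = 4σT⁴/(1−a).
S = 4·5.67×10⁻⁸·(701)⁴/1.00 = 54770 W/m².
Flux falls as S = L/(4πd²), so d = √(L/(4πS)) = √(2.97×10²⁷/(4π·54770)).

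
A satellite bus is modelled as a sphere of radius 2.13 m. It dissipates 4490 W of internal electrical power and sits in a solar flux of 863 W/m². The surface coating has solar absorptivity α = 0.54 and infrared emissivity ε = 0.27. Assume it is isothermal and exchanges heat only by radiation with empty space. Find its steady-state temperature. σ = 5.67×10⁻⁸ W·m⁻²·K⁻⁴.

At steady state, absorbed solar power + internal power = radiated power.
Absorbed: α·S·A_cross = 0.54·863·14.25 = 6642 W (cross-section πr²).
Total input = 6642 + 4490 = 11130 W.
Radiated: εσ·A_surf·T⁴ with A_surf = 4πr² = 57.01 m².
T⁴ = 11130/(0.27·5.67×10⁻⁸·57.01) = 1.275×10¹⁰ K⁴.

T ≈ 336 K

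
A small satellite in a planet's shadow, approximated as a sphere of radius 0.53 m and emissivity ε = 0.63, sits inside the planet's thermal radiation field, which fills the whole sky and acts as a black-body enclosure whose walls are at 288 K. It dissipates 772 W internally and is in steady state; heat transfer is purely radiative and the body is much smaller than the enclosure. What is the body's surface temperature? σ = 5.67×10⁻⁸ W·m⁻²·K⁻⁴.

For a small grey body in a large enclosure, net radiated power = εσA(T⁴ − T_w⁴).
Steady state: P = εσA(T⁴ − T_w⁴) with A = 4πr² = 3.530 m².
T⁴ = P/(εσA) + T_w⁴ = 772/(0.63·5.67×10⁻⁸·3.530) + (288)⁴
    = 6.123×10⁹ + 6.880×10⁹ = 1.300×10¹⁰ K⁴.

T ≈ 338 K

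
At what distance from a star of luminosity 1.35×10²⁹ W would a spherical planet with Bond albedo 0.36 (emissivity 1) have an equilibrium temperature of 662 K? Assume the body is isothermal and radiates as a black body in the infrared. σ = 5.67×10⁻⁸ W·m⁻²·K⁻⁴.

For an isothermal black-emitting sphere, (1−a)S·πr² = σ·4πr²·T⁴ ⇒ S = 4σT⁴/(1−a).
S = 4·5.67×10⁻⁸·(662)⁴/0.640 = 68060 W/m².
Flux falls as S = L/(4πd²), so d = √(L/(4πS)) = √(1.35×10²⁹/(4π·68060)).

d ≈ 3.97×10¹¹ m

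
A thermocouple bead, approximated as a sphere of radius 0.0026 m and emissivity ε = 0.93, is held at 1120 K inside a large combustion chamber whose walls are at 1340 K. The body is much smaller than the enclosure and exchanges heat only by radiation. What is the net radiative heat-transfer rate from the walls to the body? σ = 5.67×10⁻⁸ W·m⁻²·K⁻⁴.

P_net ≈ 7.39 W

For a small grey body in a large enclosure: P_net = εσA(T_body⁴ − T_wall⁴).
A = 4πr² = 8.495×10⁻⁵ m²; T_body⁴ − T_wall⁴ = 1.574×10¹² − 3.224×10¹² = -1.651×10¹² K⁴.
|P_net| = 0.93·5.67×10⁻⁸·8.495×10⁻⁵·1.651×10¹².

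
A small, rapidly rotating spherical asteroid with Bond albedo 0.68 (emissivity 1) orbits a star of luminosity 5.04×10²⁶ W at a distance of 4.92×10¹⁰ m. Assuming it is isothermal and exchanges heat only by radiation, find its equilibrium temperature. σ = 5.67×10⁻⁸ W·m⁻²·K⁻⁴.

T ≈ 391 K

First find the stellar flux at distance d: S = L/(4πd²) = 5.04×10²⁶/(4π·(4.92×10¹⁰)²) = 16570 W/m².
For an isothermal sphere, absorbed (1−a)S·πr² = emitted σ·4πr²·T⁴, so T⁴ = (1−a)S/(4σ).
T⁴ = 0.320·16570/(4·5.67×10⁻⁸) = 2.338×10¹⁰ K⁴.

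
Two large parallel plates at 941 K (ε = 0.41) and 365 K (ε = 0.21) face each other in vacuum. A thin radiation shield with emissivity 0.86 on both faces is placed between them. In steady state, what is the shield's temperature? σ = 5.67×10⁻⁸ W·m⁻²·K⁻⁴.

In steady state the net flux on the hot side equals that on the cold side.
σ(T₁⁴−T_s⁴)/D₁ = σ(T_s⁴−T₂⁴)/D₂, with D₁ = 1/ε₁+1/ε_s−1 = 2.602, D₂ = 1/ε_s+1/ε₂−1 = 4.925.
Solve for T_s⁴: T_s⁴ = (D₂·T₁⁴ + D₁·T₂⁴)/(D₁+D₂) = 5.192×10¹¹ K⁴.

T_s ≈ 849 K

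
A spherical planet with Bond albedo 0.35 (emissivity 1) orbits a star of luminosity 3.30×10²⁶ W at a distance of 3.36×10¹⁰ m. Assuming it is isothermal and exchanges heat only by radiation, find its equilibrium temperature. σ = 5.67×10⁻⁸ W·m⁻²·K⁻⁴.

First find the stellar flux at distance d: S = L/(4πd²) = 3.30×10²⁶/(4π·(3.36×10¹⁰)²) = 23260 W/m².
For an isothermal sphere, absorbed (1−a)S·πr² = emitted σ·4πr²·T⁴, so T⁴ = (1−a)S/(4σ).
T⁴ = 0.650·23260/(4·5.67×10⁻⁸) = 6.666×10¹⁰ K⁴.

T ≈ 508 K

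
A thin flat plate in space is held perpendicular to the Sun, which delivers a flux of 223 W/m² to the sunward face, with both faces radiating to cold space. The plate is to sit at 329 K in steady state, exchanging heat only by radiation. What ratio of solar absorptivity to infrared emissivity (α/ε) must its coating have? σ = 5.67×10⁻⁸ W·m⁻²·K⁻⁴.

Balance: αS·A = εσ·2A·T⁴ ⇒ α/ε = 2σT⁴/S.
α/ε = 2·5.67×10⁻⁸·(329)⁴/223 = 2·5.67×10⁻⁸·1.172×10¹⁰/223.

α/ε ≈ 5.96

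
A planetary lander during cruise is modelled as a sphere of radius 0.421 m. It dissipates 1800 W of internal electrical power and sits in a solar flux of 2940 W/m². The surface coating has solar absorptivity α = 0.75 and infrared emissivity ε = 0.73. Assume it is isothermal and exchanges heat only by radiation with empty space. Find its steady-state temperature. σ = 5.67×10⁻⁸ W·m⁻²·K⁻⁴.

At steady state, absorbed solar power + internal power = radiated power.
Absorbed: α·S·A_cross = 0.75·2940·0.5568 = 1228 W (cross-section πr²).
Total input = 1228 + 1800 = 3028 W.
Radiated: εσ·A_surf·T⁴ with A_surf = 4πr² = 2.227 m².
T⁴ = 3028/(0.73·5.67×10⁻⁸·2.227) = 3.284×10¹⁰ K⁴.

T ≈ 426 K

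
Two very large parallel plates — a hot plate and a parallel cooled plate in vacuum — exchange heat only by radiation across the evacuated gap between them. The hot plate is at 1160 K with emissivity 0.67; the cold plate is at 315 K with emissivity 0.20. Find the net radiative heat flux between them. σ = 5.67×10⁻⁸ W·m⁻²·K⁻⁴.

For two infinite grey parallel plates, q = σ(T₁⁴ − T₂⁴)/(1/ε₁ + 1/ε₂ − 1).
T₁⁴ − T₂⁴ = 1.811×10¹² − 9.846×10⁹ = 1.801×10¹² K⁴.
1/ε₁ + 1/ε₂ − 1 = 1.493 + 5.000 − 1 = 5.493.
q = 5.67×10⁻⁸ × 1.801×10¹² / 5.493.

q ≈ 18600 W/m²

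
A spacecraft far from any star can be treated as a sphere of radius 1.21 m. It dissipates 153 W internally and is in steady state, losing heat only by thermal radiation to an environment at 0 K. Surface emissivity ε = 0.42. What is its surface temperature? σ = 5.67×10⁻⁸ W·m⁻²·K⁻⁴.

T ≈ 137 K

Steady state: internal power = radiated power, P = εσA T⁴.
Radiating area A = 4πr² = 18.40 m².
T⁴ = P/(εσA) = 153/(0.42·5.67×10⁻⁸·18.40) = 3.492×10⁸ K⁴.
T = (3.492×10⁸)^(1/4).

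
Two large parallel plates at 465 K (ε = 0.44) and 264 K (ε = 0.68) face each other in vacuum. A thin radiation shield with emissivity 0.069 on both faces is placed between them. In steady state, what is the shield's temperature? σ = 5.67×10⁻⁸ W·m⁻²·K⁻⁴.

In steady state the net flux on the hot side equals that on the cold side.
σ(T₁⁴−T_s⁴)/D₁ = σ(T_s⁴−T₂⁴)/D₂, with D₁ = 1/ε₁+1/ε_s−1 = 15.77, D₂ = 1/ε_s+1/ε₂−1 = 14.96.
Solve for T_s⁴: T_s⁴ = (D₂·T₁⁴ + D₁·T₂⁴)/(D₁+D₂) = 2.526×10¹⁰ K⁴.

T_s ≈ 399 K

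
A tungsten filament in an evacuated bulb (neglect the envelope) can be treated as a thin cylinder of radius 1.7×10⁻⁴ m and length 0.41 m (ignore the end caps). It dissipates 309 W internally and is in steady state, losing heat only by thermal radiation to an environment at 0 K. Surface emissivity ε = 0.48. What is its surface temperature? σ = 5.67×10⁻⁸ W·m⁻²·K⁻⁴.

Steady state: internal power = radiated power, P = εσA T⁴.
Radiating area A = 2πrL = 4.379×10⁻⁴ m².
T⁴ = P/(εσA) = 309/(0.48·5.67×10⁻⁸·4.379×10⁻⁴) = 2.593×10¹³ K⁴.
T = (2.593×10¹³)^(1/4).

T ≈ 2260 K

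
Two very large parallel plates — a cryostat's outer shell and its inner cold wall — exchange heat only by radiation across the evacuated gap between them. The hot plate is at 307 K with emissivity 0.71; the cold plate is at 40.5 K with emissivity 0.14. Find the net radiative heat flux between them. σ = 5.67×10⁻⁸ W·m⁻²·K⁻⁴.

q ≈ 66.7 W/m²

For two infinite grey parallel plates, q = σ(T₁⁴ − T₂⁴)/(1/ε₁ + 1/ε₂ − 1).
T₁⁴ − T₂⁴ = 8.883×10⁹ − 2.690×10⁶ = 8.880×10⁹ K⁴.
1/ε₁ + 1/ε₂ − 1 = 1.408 + 7.143 − 1 = 7.551.
q = 5.67×10⁻⁸ × 8.880×10⁹ / 7.551.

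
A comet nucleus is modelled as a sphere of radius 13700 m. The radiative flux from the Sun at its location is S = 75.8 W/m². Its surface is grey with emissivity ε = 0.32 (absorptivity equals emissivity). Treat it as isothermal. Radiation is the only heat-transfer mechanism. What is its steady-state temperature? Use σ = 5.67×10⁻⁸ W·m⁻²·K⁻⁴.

At equilibrium, absorbed power = emitted power.
Absorbing cross-section = πr² = 5.896×10⁸ m²; emitting surface = 4πr² = 2.359×10⁹ m² (ratio 4).
εS·A_cross = εσ·A_surf·T⁴  ⇒  T⁴ = S/(4σ)   (ε cancels).
T⁴ = 75.8/(4·5.67×10⁻⁸) = 3.342×10⁸ K⁴.
T = (3.342×10⁸)^(1/4).

T ≈ 135 K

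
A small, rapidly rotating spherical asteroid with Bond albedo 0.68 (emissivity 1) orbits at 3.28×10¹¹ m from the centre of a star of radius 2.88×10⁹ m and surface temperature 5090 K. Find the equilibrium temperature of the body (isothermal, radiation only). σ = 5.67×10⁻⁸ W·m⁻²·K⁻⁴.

The star's surface emits σT_*⁴; at distance d the flux is S = σT_*⁴(R_*/d)².
S = 5.67×10⁻⁸·(5090)⁴·(2.88×10⁹/3.28×10¹¹)² = 2934 W/m².
For an isothermal sphere T⁴ = (1−a)S/(4σ) = 4.140×10⁹ K⁴.

T ≈ 254 K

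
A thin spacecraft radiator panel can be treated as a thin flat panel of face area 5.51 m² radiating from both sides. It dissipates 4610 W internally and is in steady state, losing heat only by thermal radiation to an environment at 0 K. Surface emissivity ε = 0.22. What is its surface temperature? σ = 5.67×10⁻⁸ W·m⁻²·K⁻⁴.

T ≈ 428 K

Steady state: internal power = radiated power, P = εσA T⁴.
Radiating area A = 2·5.51 = 11.02 m².
T⁴ = P/(εσA) = 4610/(0.22·5.67×10⁻⁸·11.02) = 3.354×10¹⁰ K⁴.
T = (3.354×10¹⁰)^(1/4).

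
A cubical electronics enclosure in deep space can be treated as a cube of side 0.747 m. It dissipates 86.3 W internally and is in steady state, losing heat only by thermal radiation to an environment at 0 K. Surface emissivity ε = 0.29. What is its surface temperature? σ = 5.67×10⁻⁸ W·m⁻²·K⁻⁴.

T ≈ 199 K

Steady state: internal power = radiated power, P = εσA T⁴.
Radiating area A = 6L² = 3.348 m².
T⁴ = P/(εσA) = 86.3/(0.29·5.67×10⁻⁸·3.348) = 1.568×10⁹ K⁴.
T = (1.568×10⁹)^(1/4).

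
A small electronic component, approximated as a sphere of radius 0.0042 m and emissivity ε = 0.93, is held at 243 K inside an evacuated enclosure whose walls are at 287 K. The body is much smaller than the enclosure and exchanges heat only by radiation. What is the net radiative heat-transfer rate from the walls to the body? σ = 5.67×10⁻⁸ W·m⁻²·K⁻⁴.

For a small grey body in a large enclosure: P_net = εσA(T_body⁴ − T_wall⁴).
A = 4πr² = 2.217×10⁻⁴ m²; T_body⁴ − T_wall⁴ = 3.487×10⁹ − 6.785×10⁹ = -3.298×10⁹ K⁴.
|P_net| = 0.93·5.67×10⁻⁸·2.217×10⁻⁴·3.298×10⁹.

P_net ≈ 0.0385 W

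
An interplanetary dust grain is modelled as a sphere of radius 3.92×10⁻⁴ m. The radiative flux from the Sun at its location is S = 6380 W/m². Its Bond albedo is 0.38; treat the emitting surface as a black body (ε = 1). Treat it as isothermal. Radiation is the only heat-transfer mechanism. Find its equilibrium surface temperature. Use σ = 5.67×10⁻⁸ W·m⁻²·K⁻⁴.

At equilibrium, absorbed power = emitted power.
Absorbing cross-section = πr² = 4.827×10⁻⁷ m²; emitting surface = 4πr² = 1.931×10⁻⁶ m² (ratio 4).
(1−a)S·A_cross = εσ·A_surf·T⁴  ⇒  T⁴ = (1−a)S/(4σ).
T⁴ = 0.620·6380/(4·5.67×10⁻⁸) = 1.744×10¹⁰ K⁴.
T = (1.744×10¹⁰)^(1/4).

T ≈ 363 K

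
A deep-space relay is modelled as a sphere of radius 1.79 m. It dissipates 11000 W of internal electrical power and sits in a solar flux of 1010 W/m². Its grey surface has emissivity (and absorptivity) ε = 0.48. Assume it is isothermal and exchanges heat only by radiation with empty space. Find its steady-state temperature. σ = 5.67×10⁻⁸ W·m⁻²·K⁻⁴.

At steady state, absorbed solar power + internal power = radiated power.
Absorbed: α·S·A_cross = 0.48·1010·10.07 = 4880 W (cross-section πr²).
Total input = 4880 + 11000 = 15880 W.
Radiated: εσ·A_surf·T⁴ with A_surf = 4πr² = 40.26 m².
T⁴ = 15880/(0.48·5.67×10⁻⁸·40.26) = 1.449×10¹⁰ K⁴.

T ≈ 347 K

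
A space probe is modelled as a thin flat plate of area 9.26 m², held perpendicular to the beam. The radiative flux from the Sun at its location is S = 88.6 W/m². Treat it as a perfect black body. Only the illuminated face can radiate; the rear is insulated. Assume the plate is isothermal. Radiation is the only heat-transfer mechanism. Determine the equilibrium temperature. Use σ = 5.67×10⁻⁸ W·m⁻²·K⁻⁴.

T ≈ 199 K

At equilibrium, absorbed power = emitted power.
Absorbing cross-section = A = 9.260 m²; emitting surface = A = 9.260 m² (ratio 1).
S·A_cross = εσ·A_surf·T⁴  ⇒  T⁴ = S/(1σ).
T⁴ = 1.00·88.6/(1·5.67×10⁻⁸) = 1.563×10⁹ K⁴.
T = (1.563×10⁹)^(1/4).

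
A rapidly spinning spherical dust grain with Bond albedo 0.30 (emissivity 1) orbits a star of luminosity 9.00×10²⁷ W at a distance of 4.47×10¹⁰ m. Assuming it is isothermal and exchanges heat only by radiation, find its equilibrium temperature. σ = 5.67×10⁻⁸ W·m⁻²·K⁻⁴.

First find the stellar flux at distance d: S = L/(4πd²) = 9.00×10²⁷/(4π·(4.47×10¹⁰)²) = 3.584×10⁵ W/m².
For an isothermal sphere, absorbed (1−a)S·πr² = emitted σ·4πr²·T⁴, so T⁴ = (1−a)S/(4σ).
T⁴ = 0.700·3.584×10⁵/(4·5.67×10⁻⁸) = 1.106×10¹² K⁴.

T ≈ 1030 K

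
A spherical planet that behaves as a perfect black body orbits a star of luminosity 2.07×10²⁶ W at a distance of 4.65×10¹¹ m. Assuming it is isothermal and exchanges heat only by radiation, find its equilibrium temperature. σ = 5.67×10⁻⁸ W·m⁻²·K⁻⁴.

First find the stellar flux at distance d: S = L/(4πd²) = 2.07×10²⁶/(4π·(4.65×10¹¹)²) = 76.18 W/m².
For an isothermal sphere, absorbed (1−a)S·πr² = emitted σ·4πr²·T⁴, so T⁴ = (1−a)S/(4σ).
T⁴ = 1.00·76.18/(4·5.67×10⁻⁸) = 3.359×10⁸ K⁴.

T ≈ 135 K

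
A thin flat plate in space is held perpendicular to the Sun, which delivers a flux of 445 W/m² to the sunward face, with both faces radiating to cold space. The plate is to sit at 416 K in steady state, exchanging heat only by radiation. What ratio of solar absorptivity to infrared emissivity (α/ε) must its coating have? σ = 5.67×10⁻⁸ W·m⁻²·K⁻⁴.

α/ε ≈ 7.63

Balance: αS·A = εσ·2A·T⁴ ⇒ α/ε = 2σT⁴/S.
α/ε = 2·5.67×10⁻⁸·(416)⁴/445 = 2·5.67×10⁻⁸·2.995×10¹⁰/445.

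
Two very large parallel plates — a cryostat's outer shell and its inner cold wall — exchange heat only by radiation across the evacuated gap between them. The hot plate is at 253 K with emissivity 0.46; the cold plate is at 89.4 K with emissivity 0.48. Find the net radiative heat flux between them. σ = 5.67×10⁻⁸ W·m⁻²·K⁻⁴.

q ≈ 70.2 W/m²

For two infinite grey parallel plates, q = σ(T₁⁴ − T₂⁴)/(1/ε₁ + 1/ε₂ − 1).
T₁⁴ − T₂⁴ = 4.097×10⁹ − 6.388×10⁷ = 4.033×10⁹ K⁴.
1/ε₁ + 1/ε₂ − 1 = 2.174 + 2.083 − 1 = 3.257.
q = 5.67×10⁻⁸ × 4.033×10⁹ / 3.257.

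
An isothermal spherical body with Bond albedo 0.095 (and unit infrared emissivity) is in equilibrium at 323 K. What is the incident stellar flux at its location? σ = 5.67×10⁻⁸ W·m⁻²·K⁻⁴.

(1−a)S·πr² = σ·4πr²·T⁴ ⇒ S = 4σT⁴/(1−a).
S = 4·5.67×10⁻⁸·1.088×10¹⁰/0.905.

S ≈ 2730 W/m²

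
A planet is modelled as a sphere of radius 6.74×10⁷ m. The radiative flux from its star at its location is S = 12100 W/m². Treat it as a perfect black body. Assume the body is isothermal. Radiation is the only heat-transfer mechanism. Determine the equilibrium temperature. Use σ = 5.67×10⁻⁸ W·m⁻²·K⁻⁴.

At equilibrium, absorbed power = emitted power.
Absorbing cross-section = πr² = 1.427×10¹⁶ m²; emitting surface = 4πr² = 5.709×10¹⁶ m² (ratio 4).
S·A_cross = εσ·A_surf·T⁴  ⇒  T⁴ = S/(4σ).
T⁴ = 1.00·12100/(4·5.67×10⁻⁸) = 5.335×10¹⁰ K⁴.
T = (5.335×10¹⁰)^(1/4).

T ≈ 481 K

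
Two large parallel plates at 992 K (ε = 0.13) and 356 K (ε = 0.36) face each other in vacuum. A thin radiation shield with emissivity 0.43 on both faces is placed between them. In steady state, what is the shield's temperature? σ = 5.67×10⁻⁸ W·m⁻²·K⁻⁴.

T_s ≈ 748 K

In steady state the net flux on the hot side equals that on the cold side.
σ(T₁⁴−T_s⁴)/D₁ = σ(T_s⁴−T₂⁴)/D₂, with D₁ = 1/ε₁+1/ε_s−1 = 9.018, D₂ = 1/ε_s+1/ε₂−1 = 4.103.
Solve for T_s⁴: T_s⁴ = (D₂·T₁⁴ + D₁·T₂⁴)/(D₁+D₂) = 3.139×10¹¹ K⁴.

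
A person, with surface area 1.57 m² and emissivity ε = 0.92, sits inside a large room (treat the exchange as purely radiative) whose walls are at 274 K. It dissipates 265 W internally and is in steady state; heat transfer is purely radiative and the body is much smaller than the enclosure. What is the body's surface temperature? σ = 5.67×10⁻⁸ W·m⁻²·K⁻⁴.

T ≈ 307 K

For a small grey body in a large enclosure, net radiated power = εσA(T⁴ − T_w⁴).
Steady state: P = εσA(T⁴ − T_w⁴) with A = 1.57 m².
T⁴ = P/(εσA) + T_w⁴ = 265/(0.92·5.67×10⁻⁸·1.570) + (274)⁴
    = 3.236×10⁹ + 5.636×10⁹ = 8.872×10⁹ K⁴.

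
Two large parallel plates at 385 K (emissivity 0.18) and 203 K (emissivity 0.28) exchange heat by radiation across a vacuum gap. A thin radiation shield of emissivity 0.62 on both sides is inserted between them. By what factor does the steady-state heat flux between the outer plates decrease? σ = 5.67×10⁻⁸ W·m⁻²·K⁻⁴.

Without shield: q₀ = σΔ(T⁴)/(1/ε₁+1/ε₂−1) with denominator 8.127.
With shield the two gaps are in series; the resistances add: (1/ε₁+1/ε_s−1)+(1/ε_s+1/ε₂−1) = 6.168+4.184 = 10.35.
Heat-flux ratio q₀/q = 10.35/8.127.

factor ≈ 1.27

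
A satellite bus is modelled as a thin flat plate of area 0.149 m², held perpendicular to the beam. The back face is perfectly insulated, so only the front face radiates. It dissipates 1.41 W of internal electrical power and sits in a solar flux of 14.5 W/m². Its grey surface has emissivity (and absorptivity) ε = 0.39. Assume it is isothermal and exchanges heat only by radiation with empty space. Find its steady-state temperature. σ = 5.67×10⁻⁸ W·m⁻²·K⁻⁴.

At steady state, absorbed solar power + internal power = radiated power.
Absorbed: α·S·A_cross = 0.39·14.5·0.1490 = 0.8426 W (cross-section A).
Total input = 0.8426 + 1.41 = 2.253 W.
Radiated: εσ·A_surf·T⁴ with A_surf = A = 0.1490 m².
T⁴ = 2.253/(0.39·5.67×10⁻⁸·0.1490) = 6.837×10⁸ K⁴.

T ≈ 162 K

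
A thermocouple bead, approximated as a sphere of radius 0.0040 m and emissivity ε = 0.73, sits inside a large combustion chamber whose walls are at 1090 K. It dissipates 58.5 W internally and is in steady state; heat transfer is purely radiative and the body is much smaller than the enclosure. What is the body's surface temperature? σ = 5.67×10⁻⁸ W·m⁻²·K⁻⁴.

T ≈ 1700 K

For a small grey body in a large enclosure, net radiated power = εσA(T⁴ − T_w⁴).
Steady state: P = εσA(T⁴ − T_w⁴) with A = 4πr² = 2.011×10⁻⁴ m².
T⁴ = P/(εσA) + T_w⁴ = 58.5/(0.73·5.67×10⁻⁸·2.011×10⁻⁴) + (1090)⁴
    = 7.029×10¹² + 1.412×10¹² = 8.441×10¹² K⁴.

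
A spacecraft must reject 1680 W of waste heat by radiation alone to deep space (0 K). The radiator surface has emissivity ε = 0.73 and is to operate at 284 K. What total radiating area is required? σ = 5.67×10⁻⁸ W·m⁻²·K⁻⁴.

A ≈ 6.24 m²

P = εσA T⁴ ⇒ A = P/(εσT⁴).
T⁴ = 6.505×10⁹ K⁴.
A = 1680/(0.73 × 5.67×10⁻⁸ × 6.505×10⁹).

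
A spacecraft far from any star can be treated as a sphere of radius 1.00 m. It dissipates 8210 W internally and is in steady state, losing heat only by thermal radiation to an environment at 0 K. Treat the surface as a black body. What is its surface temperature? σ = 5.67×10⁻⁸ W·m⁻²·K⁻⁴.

T ≈ 328 K

Steady state: internal power = radiated power, P = εσA T⁴.
Radiating area A = 4πr² = 12.57 m².
T⁴ = P/(εσA) = 8210/(1.0·5.67×10⁻⁸·12.57) = 1.152×10¹⁰ K⁴.
T = (1.152×10¹⁰)^(1/4).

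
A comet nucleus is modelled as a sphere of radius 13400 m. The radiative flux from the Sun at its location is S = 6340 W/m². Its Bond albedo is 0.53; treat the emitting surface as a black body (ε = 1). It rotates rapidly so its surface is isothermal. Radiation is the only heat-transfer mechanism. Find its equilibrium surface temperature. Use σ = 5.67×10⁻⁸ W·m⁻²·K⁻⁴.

T ≈ 339 K

At equilibrium, absorbed power = emitted power.
Absorbing cross-section = πr² = 5.641×10⁸ m²; emitting surface = 4πr² = 2.256×10⁹ m² (ratio 4).
(1−a)S·A_cross = εσ·A_surf·T⁴  ⇒  T⁴ = (1−a)S/(4σ).
T⁴ = 0.470·6340/(4·5.67×10⁻⁸) = 1.314×10¹⁰ K⁴.
T = (1.314×10¹⁰)^(1/4).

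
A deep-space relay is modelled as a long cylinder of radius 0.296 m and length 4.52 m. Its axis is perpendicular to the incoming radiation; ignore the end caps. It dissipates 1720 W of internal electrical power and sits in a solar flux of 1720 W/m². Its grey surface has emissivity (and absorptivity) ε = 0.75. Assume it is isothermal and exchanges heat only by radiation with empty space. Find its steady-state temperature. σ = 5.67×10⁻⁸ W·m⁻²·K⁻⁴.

At steady state, absorbed solar power + internal power = radiated power.
Absorbed: α·S·A_cross = 0.75·1720·2.676 = 3452 W (cross-section 2rL).
Total input = 3452 + 1720 = 5172 W.
Radiated: εσ·A_surf·T⁴ with A_surf = 2πrL = 8.406 m².
T⁴ = 5172/(0.75·5.67×10⁻⁸·8.406) = 1.447×10¹⁰ K⁴.

T ≈ 347 K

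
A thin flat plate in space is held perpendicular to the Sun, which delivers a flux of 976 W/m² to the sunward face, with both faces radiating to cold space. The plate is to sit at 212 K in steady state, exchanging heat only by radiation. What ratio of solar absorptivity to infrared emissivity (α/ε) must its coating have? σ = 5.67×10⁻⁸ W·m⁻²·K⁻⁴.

α/ε ≈ 0.235

Balance: αS·A = εσ·2A·T⁴ ⇒ α/ε = 2σT⁴/S.
α/ε = 2·5.67×10⁻⁸·(212)⁴/976 = 2·5.67×10⁻⁸·2.020×10⁹/976.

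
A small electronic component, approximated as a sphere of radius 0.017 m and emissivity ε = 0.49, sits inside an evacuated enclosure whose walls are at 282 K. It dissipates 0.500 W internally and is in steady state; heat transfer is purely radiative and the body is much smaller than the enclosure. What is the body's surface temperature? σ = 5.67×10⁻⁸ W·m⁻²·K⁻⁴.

T ≈ 326 K

For a small grey body in a large enclosure, net radiated power = εσA(T⁴ − T_w⁴).
Steady state: P = εσA(T⁴ − T_w⁴) with A = 4πr² = 0.003632 m².
T⁴ = P/(εσA) + T_w⁴ = 0.500/(0.49·5.67×10⁻⁸·0.003632) + (282)⁴
    = 4.955×10⁹ + 6.324×10⁹ = 1.128×10¹⁰ K⁴.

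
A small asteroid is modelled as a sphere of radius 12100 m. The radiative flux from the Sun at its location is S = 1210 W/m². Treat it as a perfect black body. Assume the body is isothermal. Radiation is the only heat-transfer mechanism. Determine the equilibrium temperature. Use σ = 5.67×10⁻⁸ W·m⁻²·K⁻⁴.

At equilibrium, absorbed power = emitted power.
Absorbing cross-section = πr² = 4.600×10⁸ m²; emitting surface = 4πr² = 1.840×10⁹ m² (ratio 4).
S·A_cross = εσ·A_surf·T⁴  ⇒  T⁴ = S/(4σ).
T⁴ = 1.00·1210/(4·5.67×10⁻⁸) = 5.335×10⁹ K⁴.
T = (5.335×10⁹)^(1/4).

T ≈ 270 K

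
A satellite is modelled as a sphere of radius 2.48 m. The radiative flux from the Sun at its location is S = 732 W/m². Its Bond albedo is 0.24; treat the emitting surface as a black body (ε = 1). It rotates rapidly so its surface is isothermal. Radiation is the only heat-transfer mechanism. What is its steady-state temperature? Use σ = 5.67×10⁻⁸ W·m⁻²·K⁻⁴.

T ≈ 223 K

At equilibrium, absorbed power = emitted power.
Absorbing cross-section = πr² = 19.32 m²; emitting surface = 4πr² = 77.29 m² (ratio 4).
(1−a)S·A_cross = εσ·A_surf·T⁴  ⇒  T⁴ = (1−a)S/(4σ).
T⁴ = 0.760·732/(4·5.67×10⁻⁸) = 2.453×10⁹ K⁴.
T = (2.453×10⁹)^(1/4).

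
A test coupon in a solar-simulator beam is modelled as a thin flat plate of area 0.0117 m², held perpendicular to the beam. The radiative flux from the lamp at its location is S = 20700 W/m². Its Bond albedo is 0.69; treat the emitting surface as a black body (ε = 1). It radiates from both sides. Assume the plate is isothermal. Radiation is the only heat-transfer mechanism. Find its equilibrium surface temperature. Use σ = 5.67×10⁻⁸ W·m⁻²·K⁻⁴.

T ≈ 488 K

At equilibrium, absorbed power = emitted power.
Absorbing cross-section = A = 0.01170 m²; emitting surface = 2A = 0.02340 m² (ratio 2).
(1−a)S·A_cross = εσ·A_surf·T⁴  ⇒  T⁴ = (1−a)S/(2σ).
T⁴ = 0.310·20700/(2·5.67×10⁻⁸) = 5.659×10¹⁰ K⁴.
T = (5.659×10¹⁰)^(1/4).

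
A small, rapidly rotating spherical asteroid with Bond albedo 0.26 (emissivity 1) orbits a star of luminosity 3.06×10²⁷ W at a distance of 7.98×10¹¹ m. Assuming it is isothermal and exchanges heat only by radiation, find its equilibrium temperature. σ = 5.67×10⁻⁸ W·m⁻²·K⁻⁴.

First find the stellar flux at distance d: S = L/(4πd²) = 3.06×10²⁷/(4π·(7.98×10¹¹)²) = 382.4 W/m².
For an isothermal sphere, absorbed (1−a)S·πr² = emitted σ·4πr²·T⁴, so T⁴ = (1−a)S/(4σ).
T⁴ = 0.740·382.4/(4·5.67×10⁻⁸) = 1.248×10⁹ K⁴.

T ≈ 188 K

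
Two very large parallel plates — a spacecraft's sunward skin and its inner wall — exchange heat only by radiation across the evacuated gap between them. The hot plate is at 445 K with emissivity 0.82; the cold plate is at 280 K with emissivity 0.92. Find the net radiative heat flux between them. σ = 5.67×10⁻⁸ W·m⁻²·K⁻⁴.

q ≈ 1440 W/m²

For two infinite grey parallel plates, q = σ(T₁⁴ − T₂⁴)/(1/ε₁ + 1/ε₂ − 1).
T₁⁴ − T₂⁴ = 3.921×10¹⁰ − 6.147×10⁹ = 3.307×10¹⁰ K⁴.
1/ε₁ + 1/ε₂ − 1 = 1.220 + 1.087 − 1 = 1.306.
q = 5.67×10⁻⁸ × 3.307×10¹⁰ / 1.306.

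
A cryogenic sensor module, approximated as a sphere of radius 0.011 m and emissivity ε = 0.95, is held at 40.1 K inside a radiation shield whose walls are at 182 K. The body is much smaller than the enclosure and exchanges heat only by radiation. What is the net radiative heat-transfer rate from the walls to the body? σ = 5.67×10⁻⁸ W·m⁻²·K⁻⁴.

For a small grey body in a large enclosure: P_net = εσA(T_body⁴ − T_wall⁴).
A = 4πr² = 0.001521 m²; T_body⁴ − T_wall⁴ = 2.586×10⁶ − 1.097×10⁹ = -1.095×10⁹ K⁴.
|P_net| = 0.95·5.67×10⁻⁸·0.001521·1.095×10⁹.

P_net ≈ 0.0897 W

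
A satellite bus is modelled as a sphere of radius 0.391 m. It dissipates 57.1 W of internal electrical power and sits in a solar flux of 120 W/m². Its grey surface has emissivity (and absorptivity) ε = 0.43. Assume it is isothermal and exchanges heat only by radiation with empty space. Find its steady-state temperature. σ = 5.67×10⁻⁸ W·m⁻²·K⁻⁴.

At steady state, absorbed solar power + internal power = radiated power.
Absorbed: α·S·A_cross = 0.43·120·0.4803 = 24.78 W (cross-section πr²).
Total input = 24.78 + 57.1 = 81.88 W.
Radiated: εσ·A_surf·T⁴ with A_surf = 4πr² = 1.921 m².
T⁴ = 81.88/(0.43·5.67×10⁻⁸·1.921) = 1.748×10⁹ K⁴.

T ≈ 204 K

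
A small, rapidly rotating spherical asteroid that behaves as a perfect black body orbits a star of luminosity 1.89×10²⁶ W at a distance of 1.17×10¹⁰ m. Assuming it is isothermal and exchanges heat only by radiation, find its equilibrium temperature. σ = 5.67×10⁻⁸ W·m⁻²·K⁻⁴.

First find the stellar flux at distance d: S = L/(4πd²) = 1.89×10²⁶/(4π·(1.17×10¹⁰)²) = 1.099×10⁵ W/m².
For an isothermal sphere, absorbed (1−a)S·πr² = emitted σ·4πr²·T⁴, so T⁴ = (1−a)S/(4σ).
T⁴ = 1.00·1.099×10⁵/(4·5.67×10⁻⁸) = 4.844×10¹¹ K⁴.

T ≈ 834 K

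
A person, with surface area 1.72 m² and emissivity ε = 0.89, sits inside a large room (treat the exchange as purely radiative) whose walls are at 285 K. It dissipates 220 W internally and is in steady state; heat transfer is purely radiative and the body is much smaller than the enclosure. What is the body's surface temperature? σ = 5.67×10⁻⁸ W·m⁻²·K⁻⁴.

For a small grey body in a large enclosure, net radiated power = εσA(T⁴ − T_w⁴).
Steady state: P = εσA(T⁴ − T_w⁴) with A = 1.72 m².
T⁴ = P/(εσA) + T_w⁴ = 220/(0.89·5.67×10⁻⁸·1.720) + (285)⁴
    = 2.535×10⁹ + 6.598×10⁹ = 9.132×10⁹ K⁴.

T ≈ 309 K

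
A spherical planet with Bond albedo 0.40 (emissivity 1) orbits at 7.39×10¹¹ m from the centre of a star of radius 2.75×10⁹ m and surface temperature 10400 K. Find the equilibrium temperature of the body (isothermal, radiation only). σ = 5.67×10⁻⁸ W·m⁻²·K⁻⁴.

The star's surface emits σT_*⁴; at distance d the flux is S = σT_*⁴(R_*/d)².
S = 5.67×10⁻⁸·(10400)⁴·(2.75×10⁹/7.39×10¹¹)² = 9185 W/m².
For an isothermal sphere T⁴ = (1−a)S/(4σ) = 2.430×10¹⁰ K⁴.

T ≈ 395 K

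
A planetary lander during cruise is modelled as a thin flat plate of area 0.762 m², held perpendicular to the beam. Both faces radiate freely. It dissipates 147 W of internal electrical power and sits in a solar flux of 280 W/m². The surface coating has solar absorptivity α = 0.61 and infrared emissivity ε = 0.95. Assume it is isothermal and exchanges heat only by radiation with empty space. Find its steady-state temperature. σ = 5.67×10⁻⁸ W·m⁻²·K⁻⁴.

T ≈ 241 K

At steady state, absorbed solar power + internal power = radiated power.
Absorbed: α·S·A_cross = 0.61·280·0.7620 = 130.1 W (cross-section A).
Total input = 130.1 + 147 = 277.1 W.
Radiated: εσ·A_surf·T⁴ with A_surf = 2A = 1.524 m².
T⁴ = 277.1/(0.95·5.67×10⁻⁸·1.524) = 3.376×10⁹ K⁴.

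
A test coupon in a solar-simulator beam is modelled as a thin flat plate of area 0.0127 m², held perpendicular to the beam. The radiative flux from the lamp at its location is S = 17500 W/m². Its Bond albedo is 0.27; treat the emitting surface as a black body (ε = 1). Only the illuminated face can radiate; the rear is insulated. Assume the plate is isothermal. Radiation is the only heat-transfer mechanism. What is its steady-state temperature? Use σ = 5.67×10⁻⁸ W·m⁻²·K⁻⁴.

At equilibrium, absorbed power = emitted power.
Absorbing cross-section = A = 0.01270 m²; emitting surface = A = 0.01270 m² (ratio 1).
(1−a)S·A_cross = εσ·A_surf·T⁴  ⇒  T⁴ = (1−a)S/(1σ).
T⁴ = 0.730·17500/(1·5.67×10⁻⁸) = 2.253×10¹¹ K⁴.
T = (2.253×10¹¹)^(1/4).

T ≈ 689 K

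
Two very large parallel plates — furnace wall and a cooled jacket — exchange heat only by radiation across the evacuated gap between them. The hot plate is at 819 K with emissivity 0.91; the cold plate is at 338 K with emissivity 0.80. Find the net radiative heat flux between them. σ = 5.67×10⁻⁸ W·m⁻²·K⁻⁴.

q ≈ 18400 W/m²

For two infinite grey parallel plates, q = σ(T₁⁴ − T₂⁴)/(1/ε₁ + 1/ε₂ − 1).
T₁⁴ − T₂⁴ = 4.499×10¹¹ − 1.305×10¹⁰ = 4.369×10¹¹ K⁴.
1/ε₁ + 1/ε₂ − 1 = 1.099 + 1.250 − 1 = 1.349.
q = 5.67×10⁻⁸ × 4.369×10¹¹ / 1.349.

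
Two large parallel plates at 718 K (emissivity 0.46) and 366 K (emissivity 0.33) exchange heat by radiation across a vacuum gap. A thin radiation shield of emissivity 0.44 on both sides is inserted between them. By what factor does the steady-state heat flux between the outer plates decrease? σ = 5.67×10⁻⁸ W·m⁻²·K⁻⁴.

factor ≈ 1.84

Without shield: q₀ = σΔ(T⁴)/(1/ε₁+1/ε₂−1) with denominator 4.204.
With shield the two gaps are in series; the resistances add: (1/ε₁+1/ε_s−1)+(1/ε_s+1/ε₂−1) = 3.447+4.303 = 7.750.
Heat-flux ratio q₀/q = 7.750/4.204.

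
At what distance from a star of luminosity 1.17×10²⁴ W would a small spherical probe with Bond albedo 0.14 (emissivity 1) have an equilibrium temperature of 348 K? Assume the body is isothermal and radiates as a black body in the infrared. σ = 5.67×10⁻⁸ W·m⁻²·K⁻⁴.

For an isothermal black-emitting sphere, (1−a)S·πr² = σ·4πr²·T⁴ ⇒ S = 4σT⁴/(1−a).
S = 4·5.67×10⁻⁸·(348)⁴/0.860 = 3868 W/m².
Flux falls as S = L/(4πd²), so d = √(L/(4πS)) = √(1.17×10²⁴/(4π·3868)).

d ≈ 4.91×10⁹ m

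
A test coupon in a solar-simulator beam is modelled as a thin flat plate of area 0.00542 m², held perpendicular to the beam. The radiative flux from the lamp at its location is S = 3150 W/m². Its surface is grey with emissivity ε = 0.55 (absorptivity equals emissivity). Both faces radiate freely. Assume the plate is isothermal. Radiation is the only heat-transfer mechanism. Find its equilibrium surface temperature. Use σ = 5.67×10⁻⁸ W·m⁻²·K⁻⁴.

At equilibrium, absorbed power = emitted power.
Absorbing cross-section = A = 0.005420 m²; emitting surface = 2A = 0.01084 m² (ratio 2).
εS·A_cross = εσ·A_surf·T⁴  ⇒  T⁴ = S/(2σ)   (ε cancels).
T⁴ = 3150/(2·5.67×10⁻⁸) = 2.778×10¹⁰ K⁴.
T = (2.778×10¹⁰)^(1/4).

T ≈ 408 K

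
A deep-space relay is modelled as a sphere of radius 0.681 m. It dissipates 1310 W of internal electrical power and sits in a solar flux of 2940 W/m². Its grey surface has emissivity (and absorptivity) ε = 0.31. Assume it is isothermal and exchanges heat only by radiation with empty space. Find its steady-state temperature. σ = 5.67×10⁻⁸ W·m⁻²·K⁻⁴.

T ≈ 401 K

At steady state, absorbed solar power + internal power = radiated power.
Absorbed: α·S·A_cross = 0.31·2940·1.457 = 1328 W (cross-section πr²).
Total input = 1328 + 1310 = 2638 W.
Radiated: εσ·A_surf·T⁴ with A_surf = 4πr² = 5.828 m².
T⁴ = 2638/(0.31·5.67×10⁻⁸·5.828) = 2.575×10¹⁰ K⁴.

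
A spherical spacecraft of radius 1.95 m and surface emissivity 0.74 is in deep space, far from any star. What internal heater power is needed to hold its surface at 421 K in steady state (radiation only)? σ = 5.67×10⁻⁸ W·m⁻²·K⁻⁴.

P = εσ·4πr²·T⁴.
4πr² = 47.78 m²; T⁴ = 3.141×10¹⁰ K⁴.
P = 0.74·5.67×10⁻⁸·47.78·3.141×10¹⁰.

P ≈ 63000 W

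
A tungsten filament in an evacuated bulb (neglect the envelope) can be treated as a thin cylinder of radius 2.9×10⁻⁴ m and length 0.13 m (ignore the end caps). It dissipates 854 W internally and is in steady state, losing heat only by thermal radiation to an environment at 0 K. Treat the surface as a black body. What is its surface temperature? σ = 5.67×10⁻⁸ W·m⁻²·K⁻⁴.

T ≈ 2820 K

Steady state: internal power = radiated power, P = εσA T⁴.
Radiating area A = 2πrL = 2.369×10⁻⁴ m².
T⁴ = P/(εσA) = 854/(1.0·5.67×10⁻⁸·2.369×10⁻⁴) = 6.358×10¹³ K⁴.
T = (6.358×10¹³)^(1/4).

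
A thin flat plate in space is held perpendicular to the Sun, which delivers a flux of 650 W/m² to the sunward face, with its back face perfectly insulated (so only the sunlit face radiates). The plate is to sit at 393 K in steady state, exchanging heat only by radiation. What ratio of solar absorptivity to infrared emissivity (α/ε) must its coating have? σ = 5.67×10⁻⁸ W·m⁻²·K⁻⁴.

α/ε ≈ 2.08

Balance: αS·A = εσ·1A·T⁴ ⇒ α/ε = σT⁴/S.
α/ε = 5.67×10⁻⁸·(393)⁴/650 = 5.67×10⁻⁸·2.385×10¹⁰/650.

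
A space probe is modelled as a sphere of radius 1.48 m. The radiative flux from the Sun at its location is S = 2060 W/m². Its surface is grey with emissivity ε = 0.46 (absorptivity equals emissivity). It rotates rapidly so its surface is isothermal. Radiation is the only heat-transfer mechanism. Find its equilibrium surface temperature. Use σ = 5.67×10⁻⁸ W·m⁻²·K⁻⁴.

T ≈ 309 K

At equilibrium, absorbed power = emitted power.
Absorbing cross-section = πr² = 6.881 m²; emitting surface = 4πr² = 27.53 m² (ratio 4).
εS·A_cross = εσ·A_surf·T⁴  ⇒  T⁴ = S/(4σ)   (ε cancels).
T⁴ = 2060/(4·5.67×10⁻⁸) = 9.083×10⁹ K⁴.
T = (9.083×10⁹)^(1/4).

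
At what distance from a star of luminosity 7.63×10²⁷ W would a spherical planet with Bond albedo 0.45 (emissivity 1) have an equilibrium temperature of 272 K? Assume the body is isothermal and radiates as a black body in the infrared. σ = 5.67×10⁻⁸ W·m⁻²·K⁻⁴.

d ≈ 5.19×10¹¹ m

For an isothermal black-emitting sphere, (1−a)S·πr² = σ·4πr²·T⁴ ⇒ S = 4σT⁴/(1−a).
S = 4·5.67×10⁻⁸·(272)⁴/0.550 = 2257 W/m².
Flux falls as S = L/(4πd²), so d = √(L/(4πS)) = √(7.63×10²⁷/(4π·2257)).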